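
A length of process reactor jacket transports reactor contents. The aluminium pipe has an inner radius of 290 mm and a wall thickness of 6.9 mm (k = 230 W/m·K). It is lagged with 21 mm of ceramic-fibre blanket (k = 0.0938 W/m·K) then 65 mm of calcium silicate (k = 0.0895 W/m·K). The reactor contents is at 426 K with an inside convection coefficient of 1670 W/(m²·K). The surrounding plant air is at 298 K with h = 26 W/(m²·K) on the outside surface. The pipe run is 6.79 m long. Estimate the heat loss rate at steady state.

Per-layer cylindrical resistances, series-summed:
R_inner film = 1/(h_i·2πr₁L) = 1/(1670×2π×0.29×6.79) = 4.84×10^-5 K/W
R_aluminium pipe wall = ln(296.9/290)/(2π×230×6.79) = 2.396×10^-6 K/W
R_ceramic-fibre blanket = ln(317.9/296.9)/(2π×0.0938×6.79) = 0.01708 K/W
R_calcium silicate = ln(382.9/317.9)/(2π×0.0895×6.79) = 0.04872 K/W
R_outer film = 1/(h_o·2πr_oL) = 1/(26×2π×0.3829×6.79) = 0.002354 K/W
R_total = 0.06821 K/W
Q = ΔT/R_total = 128/0.06821

Q ≈ 1880 W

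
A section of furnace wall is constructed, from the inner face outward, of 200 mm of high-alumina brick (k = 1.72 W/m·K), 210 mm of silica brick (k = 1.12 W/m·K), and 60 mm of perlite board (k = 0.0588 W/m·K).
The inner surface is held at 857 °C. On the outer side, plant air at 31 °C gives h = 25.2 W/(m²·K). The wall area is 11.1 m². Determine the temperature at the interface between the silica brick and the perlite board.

Model the wall as resistances in series:
R_high-alumina brick = L/(kA) = 0.2/(1.72×11.1) = 0.01048 K/W
R_silica brick = L/(kA) = 0.21/(1.12×11.1) = 0.01689 K/W
R_perlite board = L/(kA) = 0.06/(0.0588×11.1) = 0.09193 K/W
R_outer film = 1/(h_o·A) = 1/(25.2×11.1) = 0.003575 K/W
R_total = 0.1229 K/W;  Q = ΔT/R_total = 826/0.1229 = 6722 W
T_interface = T_inner − Q·ΣR(inner→interface) = 857 − 6720×0.02737

T ≈ 673 °C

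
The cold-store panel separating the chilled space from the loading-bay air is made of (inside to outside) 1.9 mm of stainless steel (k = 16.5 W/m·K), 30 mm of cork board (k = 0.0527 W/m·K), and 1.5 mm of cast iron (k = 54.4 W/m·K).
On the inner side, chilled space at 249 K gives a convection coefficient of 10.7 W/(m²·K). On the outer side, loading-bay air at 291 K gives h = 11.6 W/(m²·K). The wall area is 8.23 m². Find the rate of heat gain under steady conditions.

Treating each layer as a thermal resistance in series:
R_inner film = 1/(h_i·A) = 1/(10.7×8.23) = 0.01136 K/W
R_stainless steel = L/(kA) = 0.0019/(16.5×8.23) = 1.399×10^-5 K/W
R_cork board = L/(kA) = 0.03/(0.0527×8.23) = 0.06917 K/W
R_cast iron = L/(kA) = 0.0015/(54.4×8.23) = 3.35×10^-6 K/W
R_outer film = 1/(h_o·A) = 1/(11.6×8.23) = 0.01047 K/W
R_total = 0.09102 K/W
Q = ΔT / R_total = 42 / 0.09102

Q ≈ 461 W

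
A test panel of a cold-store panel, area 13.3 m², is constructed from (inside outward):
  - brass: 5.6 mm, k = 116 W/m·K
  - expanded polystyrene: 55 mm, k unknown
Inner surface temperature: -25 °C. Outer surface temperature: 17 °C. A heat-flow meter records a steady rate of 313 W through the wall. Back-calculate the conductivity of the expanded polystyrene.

Thermal resistances in series:
R_brass = L/(kA) = 0.0056/(116×13.3) = 3.63×10^-6 K/W
Sum of known resistances R_other = 3.63×10^-6 K/W
Total R = ΔT/Q = 42/313 = 0.1342 K/W
R_expanded polystyrene = R_total − R_other = 0.1342 K/W
k = L/(R·A) = 0.055/(0.1342×13.3)

k ≈ 0.0308 W/(m·K)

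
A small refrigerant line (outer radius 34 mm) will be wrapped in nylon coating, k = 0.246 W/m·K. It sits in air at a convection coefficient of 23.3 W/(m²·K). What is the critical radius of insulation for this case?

r_cr ≈ 10.6 mm

For a cylinder r_cr = k/h = 0.246/23.3
r_cr = 10.6 mm; since the bare radius (34 mm) is above r_cr, any added insulation will reduce heat loss.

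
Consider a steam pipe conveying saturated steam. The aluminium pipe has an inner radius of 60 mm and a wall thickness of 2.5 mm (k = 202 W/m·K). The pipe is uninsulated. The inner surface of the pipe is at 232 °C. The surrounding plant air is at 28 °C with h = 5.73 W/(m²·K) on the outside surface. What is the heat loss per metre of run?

q′ ≈ 459 W/m

Radial resistances (cylindrical: R_cond = ln(r_o/r_i)/(2πkL), R_conv = 1/(h·2πrL)):
R_aluminium pipe wall = ln(62.5/60)/(2π×202×1) = 3.216×10^-5 K/W
R_outer film = 1/(h_o·2πr_oL) = 1/(5.73×2π×0.0625×1) = 0.4444 K/W
R_total = 0.4444 K/W
Q = ΔT/R_total = 204/0.4444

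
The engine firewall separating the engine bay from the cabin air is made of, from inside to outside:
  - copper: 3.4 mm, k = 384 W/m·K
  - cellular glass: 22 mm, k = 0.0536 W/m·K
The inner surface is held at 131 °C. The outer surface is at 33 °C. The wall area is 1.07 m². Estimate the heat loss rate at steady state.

Series thermal resistances:
R_copper = L/(kA) = 0.0034/(384×1.07) = 8.275×10^-6 K/W
R_cellular glass = L/(kA) = 0.022/(0.0536×1.07) = 0.3836 K/W
R_total = 0.3836 K/W
Q = ΔT / R_total = 98 / 0.3836

Q ≈ 255 W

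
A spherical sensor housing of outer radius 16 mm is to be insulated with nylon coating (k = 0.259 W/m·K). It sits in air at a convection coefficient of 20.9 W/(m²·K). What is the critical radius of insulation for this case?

For a sphere r_cr = 2k/h = 2×0.259/20.9
r_cr = 24.8 mm; since the bare radius (16 mm) is below r_cr, adding a thin layer of insulation will *increase* heat loss.

r_cr ≈ 24.8 mm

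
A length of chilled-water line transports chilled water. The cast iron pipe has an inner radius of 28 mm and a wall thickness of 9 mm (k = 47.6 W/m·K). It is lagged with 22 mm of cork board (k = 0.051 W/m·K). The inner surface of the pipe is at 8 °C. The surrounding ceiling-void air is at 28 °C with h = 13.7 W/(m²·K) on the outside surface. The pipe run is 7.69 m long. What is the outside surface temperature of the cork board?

For a radial system each layer contributes R = ln(r_out/r_in)/(2πkL); films add R = 1/(hA).
R_cast iron pipe wall = ln(37/28)/(2π×47.6×7.69) = 1.212×10^-4 K/W
R_cork board = ln(59/37)/(2π×0.051×7.69) = 0.1894 K/W
R_outer film = 1/(h_o·2πr_oL) = 1/(13.7×2π×0.059×7.69) = 0.0256 K/W
R_total = 0.2151 K/W
Q = ΔT/R_total = 20/0.2151
Q = 93 W
T_interface = T_inner + Q·ΣR(inner→interface) = 8 + 93×0.1895

T ≈ 25.6 °C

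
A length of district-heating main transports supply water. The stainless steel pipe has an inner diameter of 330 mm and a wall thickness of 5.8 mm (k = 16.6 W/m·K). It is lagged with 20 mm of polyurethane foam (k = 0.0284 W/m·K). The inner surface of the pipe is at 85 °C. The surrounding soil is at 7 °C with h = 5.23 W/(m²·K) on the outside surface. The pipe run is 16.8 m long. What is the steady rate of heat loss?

Q ≈ 1680 W

Cylindrical conduction, so R = ln(r₂/r₁)/(2πkL) per layer, in series:
R_stainless steel pipe wall = ln(170.8/165)/(2π×16.6×16.8) = 1.972×10^-5 K/W
R_polyurethane foam = ln(190.8/170.8)/(2π×0.0284×16.8) = 0.03694 K/W
R_outer film = 1/(h_o·2πr_oL) = 1/(5.23×2π×0.1908×16.8) = 0.009494 K/W
R_total = 0.04645 K/W
Q = ΔT/R_total = 78/0.04645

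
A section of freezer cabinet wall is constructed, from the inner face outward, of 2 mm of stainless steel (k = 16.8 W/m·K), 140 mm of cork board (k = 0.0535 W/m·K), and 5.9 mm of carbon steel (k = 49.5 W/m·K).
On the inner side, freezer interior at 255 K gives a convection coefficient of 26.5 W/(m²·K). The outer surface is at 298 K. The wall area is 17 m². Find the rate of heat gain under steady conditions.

Series thermal resistances:
R_inner film = 1/(h_i·A) = 1/(26.5×17) = 0.00222 K/W
R_stainless steel = L/(kA) = 0.002/(16.8×17) = 7.003×10^-6 K/W
R_cork board = L/(kA) = 0.14/(0.0535×17) = 0.1539 K/W
R_carbon steel = L/(kA) = 0.0059/(49.5×17) = 7.011×10^-6 K/W
R_total = 0.1562 K/W
Q = ΔT / R_total = 43 / 0.1562

Q ≈ 275 W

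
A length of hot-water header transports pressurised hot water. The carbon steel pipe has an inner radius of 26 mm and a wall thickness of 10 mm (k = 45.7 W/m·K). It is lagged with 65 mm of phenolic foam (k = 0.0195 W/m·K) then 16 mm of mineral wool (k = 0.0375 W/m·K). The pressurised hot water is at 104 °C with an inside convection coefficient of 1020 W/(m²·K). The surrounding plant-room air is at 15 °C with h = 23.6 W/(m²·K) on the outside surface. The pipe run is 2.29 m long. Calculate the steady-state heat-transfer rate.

For a radial system each layer contributes R = ln(r_out/r_in)/(2πkL); films add R = 1/(hA).
R_inner film = 1/(h_i·2πr₁L) = 1/(1020×2π×0.026×2.29) = 0.002621 K/W
R_carbon steel pipe wall = ln(36/26)/(2π×45.7×2.29) = 4.949×10^-4 K/W
R_phenolic foam = ln(101/36)/(2π×0.0195×2.29) = 3.677 K/W
R_mineral wool = ln(117/101)/(2π×0.0375×2.29) = 0.2725 K/W
R_outer film = 1/(h_o·2πr_oL) = 1/(23.6×2π×0.117×2.29) = 0.02517 K/W
R_total = 3.978 K/W
Q = ΔT/R_total = 89/3.978

Q ≈ 22.4 W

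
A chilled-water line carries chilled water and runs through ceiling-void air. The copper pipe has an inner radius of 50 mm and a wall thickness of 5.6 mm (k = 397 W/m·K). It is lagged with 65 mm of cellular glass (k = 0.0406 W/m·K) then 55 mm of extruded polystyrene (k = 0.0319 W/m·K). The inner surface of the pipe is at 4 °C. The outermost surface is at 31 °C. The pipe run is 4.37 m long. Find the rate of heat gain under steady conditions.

Q ≈ 24 W

Treating each annulus and film as a series resistance:
R_copper pipe wall = ln(55.6/50)/(2π×397×4.37) = 9.739×10^-6 K/W
R_cellular glass = ln(120.6/55.6)/(2π×0.0406×4.37) = 0.6946 K/W
R_extruded polystyrene = ln(175.6/120.6)/(2π×0.0319×4.37) = 0.429 K/W
R_total = 1.124 K/W
Q = ΔT/R_total = 27/1.124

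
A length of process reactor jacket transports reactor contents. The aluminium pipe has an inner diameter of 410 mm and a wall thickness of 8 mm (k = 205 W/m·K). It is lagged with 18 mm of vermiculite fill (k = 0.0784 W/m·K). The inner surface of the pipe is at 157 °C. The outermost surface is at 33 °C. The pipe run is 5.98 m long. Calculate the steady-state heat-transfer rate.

Q ≈ 4500 W

Treating each annulus and film as a series resistance:
R_aluminium pipe wall = ln(213/205)/(2π×205×5.98) = 4.97×10^-6 K/W
R_vermiculite fill = ln(231/213)/(2π×0.0784×5.98) = 0.02754 K/W
R_total = 0.02754 K/W
Q = ΔT/R_total = 124/0.02754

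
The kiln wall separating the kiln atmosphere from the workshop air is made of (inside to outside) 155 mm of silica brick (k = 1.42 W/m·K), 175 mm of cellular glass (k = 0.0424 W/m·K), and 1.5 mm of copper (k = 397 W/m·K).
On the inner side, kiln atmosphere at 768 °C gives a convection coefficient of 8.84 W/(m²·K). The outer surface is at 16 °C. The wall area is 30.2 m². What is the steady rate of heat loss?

Q ≈ 5220 W

Series thermal resistances:
R_inner film = 1/(h_i·A) = 1/(8.84×30.2) = 0.003746 K/W
R_silica brick = L/(kA) = 0.155/(1.42×30.2) = 0.003614 K/W
R_cellular glass = L/(kA) = 0.175/(0.0424×30.2) = 0.1367 K/W
R_copper = L/(kA) = 0.0015/(397×30.2) = 1.251×10^-7 K/W
R_total = 0.144 K/W
Q = ΔT / R_total = 752 / 0.144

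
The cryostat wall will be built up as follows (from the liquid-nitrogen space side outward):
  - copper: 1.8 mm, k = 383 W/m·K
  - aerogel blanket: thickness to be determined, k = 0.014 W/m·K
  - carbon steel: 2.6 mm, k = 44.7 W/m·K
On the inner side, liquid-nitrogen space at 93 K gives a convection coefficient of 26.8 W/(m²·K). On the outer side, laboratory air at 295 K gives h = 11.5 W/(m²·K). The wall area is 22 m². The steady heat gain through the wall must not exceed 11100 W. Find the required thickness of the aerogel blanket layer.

L ≈ 3.86 mm

Series thermal resistances:
R_inner film = 1/(h_i·A) = 1/(26.8×22) = 0.001696 K/W
R_copper = L/(kA) = 0.0018/(383×22) = 2.136×10^-7 K/W
R_carbon steel = L/(kA) = 0.0026/(44.7×22) = 2.644×10^-6 K/W
R_outer film = 1/(h_o·A) = 1/(11.5×22) = 0.003953 K/W
Sum of the known resistances R_other = 0.005651 K/W
Required total resistance R_tot = ΔT/Q_allow = 202/11100 = 0.0182 K/W
R_aerogel blanket = R_tot − R_other = 0.01255 K/W
L = R·k·A = 0.01255×0.014×22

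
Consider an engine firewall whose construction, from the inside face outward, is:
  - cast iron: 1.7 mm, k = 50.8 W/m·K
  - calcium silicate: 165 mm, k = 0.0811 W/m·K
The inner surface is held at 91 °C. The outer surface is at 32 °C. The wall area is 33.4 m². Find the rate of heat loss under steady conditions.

Treating each layer as a thermal resistance in series:
R_cast iron = L/(kA) = 0.0017/(50.8×33.4) = 1.002×10^-6 K/W
R_calcium silicate = L/(kA) = 0.165/(0.0811×33.4) = 0.06091 K/W
R_total = 0.06091 K/W
Q = ΔT / R_total = 59 / 0.06091

Q ≈ 969 W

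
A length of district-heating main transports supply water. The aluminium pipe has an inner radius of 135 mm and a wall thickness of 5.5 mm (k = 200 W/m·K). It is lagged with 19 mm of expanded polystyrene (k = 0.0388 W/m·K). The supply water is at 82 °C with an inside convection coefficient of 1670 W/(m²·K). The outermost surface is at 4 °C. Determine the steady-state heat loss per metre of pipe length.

q′ ≈ 150 W/m

Radial resistances (cylindrical: R_cond = ln(r_o/r_i)/(2πkL), R_conv = 1/(h·2πrL)):
R_inner film = 1/(h_i·2πr₁L) = 1/(1670×2π×0.135×1) = 7.059×10^-4 K/W
R_aluminium pipe wall = ln(140.5/135)/(2π×200×1) = 3.178×10^-5 K/W
R_expanded polystyrene = ln(159.5/140.5)/(2π×0.0388×1) = 0.5203 K/W
R_total = 0.521 K/W
Q = ΔT/R_total = 78/0.521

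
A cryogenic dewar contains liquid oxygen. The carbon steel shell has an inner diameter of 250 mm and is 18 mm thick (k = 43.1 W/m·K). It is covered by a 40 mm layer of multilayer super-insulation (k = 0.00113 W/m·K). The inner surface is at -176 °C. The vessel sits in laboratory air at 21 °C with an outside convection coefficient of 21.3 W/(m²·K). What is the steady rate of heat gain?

Radial (spherical) resistances in series:
R_carbon steel shell = (1/0.125 − 1/0.143)/(4π×43.1) = 0.001859 K/W
R_multilayer super-insulation = (1/0.143 − 1/0.183)/(4π×0.00113) = 107.6 K/W
R_outer film = 1/(h·4πr_o²) = 1/(21.3×4π×0.183²) = 0.1116 K/W
R_total = 107.8 K/W
Q = ΔT/R_total = 197/107.8

Q ≈ 1.83 W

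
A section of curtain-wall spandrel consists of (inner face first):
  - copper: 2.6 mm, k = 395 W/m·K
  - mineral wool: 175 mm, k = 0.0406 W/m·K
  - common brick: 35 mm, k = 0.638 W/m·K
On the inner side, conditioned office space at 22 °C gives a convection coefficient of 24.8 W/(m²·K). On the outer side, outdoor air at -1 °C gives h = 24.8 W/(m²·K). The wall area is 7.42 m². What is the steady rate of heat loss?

Q ≈ 38.4 W

Using the resistance-network approach (series):
R_inner film = 1/(h_i·A) = 1/(24.8×7.42) = 0.005434 K/W
R_copper = L/(kA) = 0.0026/(395×7.42) = 8.871×10^-7 K/W
R_mineral wool = L/(kA) = 0.175/(0.0406×7.42) = 0.5809 K/W
R_common brick = L/(kA) = 0.035/(0.638×7.42) = 0.007393 K/W
R_outer film = 1/(h_o·A) = 1/(24.8×7.42) = 0.005434 K/W
R_total = 0.5992 K/W
Q = ΔT / R_total = 23 / 0.5992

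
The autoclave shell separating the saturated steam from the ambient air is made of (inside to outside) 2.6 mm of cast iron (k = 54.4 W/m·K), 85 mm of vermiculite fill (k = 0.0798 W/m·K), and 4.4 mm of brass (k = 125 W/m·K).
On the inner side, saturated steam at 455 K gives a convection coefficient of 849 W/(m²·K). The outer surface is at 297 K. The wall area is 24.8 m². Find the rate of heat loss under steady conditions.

Series thermal resistances:
R_inner film = 1/(h_i·A) = 1/(849×24.8) = 4.749×10^-5 K/W
R_cast iron = L/(kA) = 0.0026/(54.4×24.8) = 1.927×10^-6 K/W
R_vermiculite fill = L/(kA) = 0.085/(0.0798×24.8) = 0.04295 K/W
R_brass = L/(kA) = 0.0044/(125×24.8) = 1.419×10^-6 K/W
R_total = 0.043 K/W
Q = ΔT / R_total = 158 / 0.043

Q ≈ 3670 W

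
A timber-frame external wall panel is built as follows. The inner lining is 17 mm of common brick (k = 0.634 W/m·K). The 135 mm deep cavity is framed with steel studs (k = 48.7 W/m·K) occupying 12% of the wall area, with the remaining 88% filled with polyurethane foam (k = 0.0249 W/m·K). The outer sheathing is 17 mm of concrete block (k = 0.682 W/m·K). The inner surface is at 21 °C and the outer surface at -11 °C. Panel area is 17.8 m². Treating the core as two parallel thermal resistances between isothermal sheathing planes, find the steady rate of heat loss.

Sheathing layers in series; stud and cavity paths in parallel between them.
R_inner = 0.017/(0.634×17.8) = 0.001506 K/W
R_stud  = 0.135/(48.7×0.12×17.8) = 0.001298 K/W
R_cav   = 0.135/(0.0249×0.88×17.8) = 0.3461 K/W
1/R_core = 1/R_stud + 1/R_cav → R_core = 0.001293 K/W
R_outer = 0.017/(0.682×17.8) = 0.0014 K/W
R_total = 0.0042 K/W
Q = ΔT/R_total = 32/0.0042

Q ≈ 7620 W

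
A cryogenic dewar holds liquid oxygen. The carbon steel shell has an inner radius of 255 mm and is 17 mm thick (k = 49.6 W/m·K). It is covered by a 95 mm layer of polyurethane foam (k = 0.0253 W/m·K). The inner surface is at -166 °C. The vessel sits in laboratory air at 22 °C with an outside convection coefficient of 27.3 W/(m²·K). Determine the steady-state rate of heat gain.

Q ≈ 62.3 W

Each spherical layer contributes R = (1/r_i − 1/r_o)/(4πk):
R_carbon steel shell = (1/0.255 − 1/0.272)/(4π×49.6) = 3.932×10^-4 K/W
R_polyurethane foam = (1/0.272 − 1/0.367)/(4π×0.0253) = 2.993 K/W
R_outer film = 1/(h·4πr_o²) = 1/(27.3×4π×0.367²) = 0.02164 K/W
R_total = 3.015 K/W
Q = ΔT/R_total = 188/3.015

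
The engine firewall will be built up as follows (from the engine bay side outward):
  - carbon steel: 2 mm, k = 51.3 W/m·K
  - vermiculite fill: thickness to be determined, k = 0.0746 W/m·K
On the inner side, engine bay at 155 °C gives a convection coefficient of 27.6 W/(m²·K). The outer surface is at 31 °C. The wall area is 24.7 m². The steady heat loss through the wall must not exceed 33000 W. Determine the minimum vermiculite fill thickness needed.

L ≈ 4.22 mm

Thermal resistances in series:
R_inner film = 1/(h_i·A) = 1/(27.6×24.7) = 0.001467 K/W
R_carbon steel = L/(kA) = 0.002/(51.3×24.7) = 1.578×10^-6 K/W
Sum of the known resistances R_other = 0.001468 K/W
Required total resistance R_tot = ΔT/Q_allow = 124/33000 = 0.003758 K/W
R_vermiculite fill = R_tot − R_other = 0.002289 K/W
L = R·k·A = 0.002289×0.0746×24.7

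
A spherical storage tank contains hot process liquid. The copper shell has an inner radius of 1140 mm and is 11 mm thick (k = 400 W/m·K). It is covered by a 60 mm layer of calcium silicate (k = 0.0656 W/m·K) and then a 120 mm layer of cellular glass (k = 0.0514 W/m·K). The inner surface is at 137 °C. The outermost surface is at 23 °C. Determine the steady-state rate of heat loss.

Radial (spherical) resistances in series:
R_copper shell = (1/1.14 − 1/1.151)/(4π×400) = 1.668×10^-6 K/W
R_calcium silicate = (1/1.151 − 1/1.211)/(4π×0.0656) = 0.05222 K/W
R_cellular glass = (1/1.211 − 1/1.331)/(4π×0.0514) = 0.1153 K/W
R_total = 0.1675 K/W
Q = ΔT/R_total = 114/0.1675

Q ≈ 681 W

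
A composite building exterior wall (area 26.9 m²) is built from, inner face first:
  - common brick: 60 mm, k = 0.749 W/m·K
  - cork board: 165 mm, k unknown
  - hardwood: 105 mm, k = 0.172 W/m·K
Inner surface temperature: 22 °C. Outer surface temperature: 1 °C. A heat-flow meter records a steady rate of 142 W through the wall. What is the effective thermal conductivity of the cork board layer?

Treating each layer as a thermal resistance in series:
R_common brick = L/(kA) = 0.06/(0.749×26.9) = 0.002978 K/W
R_hardwood = L/(kA) = 0.105/(0.172×26.9) = 0.02269 K/W
Sum of known resistances R_other = 0.02567 K/W
Total R = ΔT/Q = 21/142 = 0.1479 K/W
R_cork board = R_total − R_other = 0.1222 K/W
k = L/(R·A) = 0.165/(0.1222×26.9)

k ≈ 0.0502 W/(m·K)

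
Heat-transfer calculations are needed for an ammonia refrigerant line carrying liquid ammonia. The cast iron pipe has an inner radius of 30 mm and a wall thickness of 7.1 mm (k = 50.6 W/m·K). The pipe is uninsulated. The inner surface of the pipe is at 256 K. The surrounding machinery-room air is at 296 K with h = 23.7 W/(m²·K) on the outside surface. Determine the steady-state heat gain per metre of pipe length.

q′ ≈ 220 W/m

Per-layer cylindrical resistances, series-summed:
R_cast iron pipe wall = ln(37.1/30)/(2π×50.6×1) = 6.681×10^-4 K/W
R_outer film = 1/(h_o·2πr_oL) = 1/(23.7×2π×0.0371×1) = 0.181 K/W
R_total = 0.1817 K/W
Q = ΔT/R_total = 40/0.1817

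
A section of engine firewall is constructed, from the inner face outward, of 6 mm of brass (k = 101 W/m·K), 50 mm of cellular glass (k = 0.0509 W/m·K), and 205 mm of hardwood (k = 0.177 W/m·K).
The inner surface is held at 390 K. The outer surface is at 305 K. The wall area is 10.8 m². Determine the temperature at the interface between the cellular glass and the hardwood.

T ≈ 351 K

Series thermal resistances:
R_brass = L/(kA) = 0.006/(101×10.8) = 5.501×10^-6 K/W
R_cellular glass = L/(kA) = 0.05/(0.0509×10.8) = 0.09096 K/W
R_hardwood = L/(kA) = 0.205/(0.177×10.8) = 0.1072 K/W
R_total = 0.1982 K/W;  Q = ΔT/R_total = 85/0.1982 = 428.9 W
T_interface = T_inner − Q·ΣR(inner→interface) = 390 − 429×0.09096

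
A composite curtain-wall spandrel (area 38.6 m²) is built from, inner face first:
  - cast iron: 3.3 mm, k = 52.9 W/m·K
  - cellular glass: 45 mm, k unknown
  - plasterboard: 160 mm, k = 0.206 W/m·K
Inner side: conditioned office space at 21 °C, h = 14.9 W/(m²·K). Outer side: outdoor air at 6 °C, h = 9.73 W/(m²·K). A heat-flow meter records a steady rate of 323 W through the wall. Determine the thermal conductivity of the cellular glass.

k ≈ 0.0532 W/(m·K)

Treating each layer as a thermal resistance in series:
R_inner film = 1/(h_i·A) = 1/(14.9×38.6) = 0.001739 K/W
R_cast iron = L/(kA) = 0.0033/(52.9×38.6) = 1.616×10^-6 K/W
R_plasterboard = L/(kA) = 0.16/(0.206×38.6) = 0.02012 K/W
R_outer film = 1/(h_o·A) = 1/(9.73×38.6) = 0.002663 K/W
Sum of known resistances R_other = 0.02452 K/W
Total R = ΔT/Q = 15/323 = 0.04644 K/W
R_cellular glass = R_total − R_other = 0.02192 K/W
k = L/(R·A) = 0.045/(0.02192×38.6)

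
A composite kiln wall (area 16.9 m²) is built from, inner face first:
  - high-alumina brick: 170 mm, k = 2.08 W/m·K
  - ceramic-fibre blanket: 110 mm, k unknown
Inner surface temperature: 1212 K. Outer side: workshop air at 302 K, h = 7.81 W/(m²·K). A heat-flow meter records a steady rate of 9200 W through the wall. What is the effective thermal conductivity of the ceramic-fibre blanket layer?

k ≈ 0.0752 W/(m·K)

Thermal resistances in series:
R_high-alumina brick = L/(kA) = 0.17/(2.08×16.9) = 0.004836 K/W
R_outer film = 1/(h_o·A) = 1/(7.81×16.9) = 0.007576 K/W
Sum of known resistances R_other = 0.01241 K/W
Total R = ΔT/Q = 910/9200 = 0.09891 K/W
R_ceramic-fibre blanket = R_total − R_other = 0.0865 K/W
k = L/(R·A) = 0.11/(0.0865×16.9)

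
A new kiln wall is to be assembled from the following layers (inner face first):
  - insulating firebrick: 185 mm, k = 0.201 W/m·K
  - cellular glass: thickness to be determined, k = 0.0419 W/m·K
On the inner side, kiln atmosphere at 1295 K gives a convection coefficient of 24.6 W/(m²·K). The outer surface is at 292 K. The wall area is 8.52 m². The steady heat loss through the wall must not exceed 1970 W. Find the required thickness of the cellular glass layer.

Thermal resistances in series:
R_inner film = 1/(h_i·A) = 1/(24.6×8.52) = 0.004771 K/W
R_insulating firebrick = L/(kA) = 0.185/(0.201×8.52) = 0.108 K/W
Sum of the known resistances R_other = 0.1128 K/W
Required total resistance R_tot = ΔT/Q_allow = 1003/1970 = 0.5091 K/W
R_cellular glass = R_tot − R_other = 0.3963 K/W
L = R·k·A = 0.3963×0.0419×8.52

L ≈ 141 mm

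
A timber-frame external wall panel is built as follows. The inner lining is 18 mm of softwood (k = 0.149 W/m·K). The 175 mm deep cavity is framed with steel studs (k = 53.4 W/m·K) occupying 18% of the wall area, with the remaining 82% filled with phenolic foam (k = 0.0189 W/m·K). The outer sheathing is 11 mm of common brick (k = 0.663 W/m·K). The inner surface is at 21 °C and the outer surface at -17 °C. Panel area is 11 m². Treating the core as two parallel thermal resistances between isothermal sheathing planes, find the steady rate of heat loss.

Q ≈ 2690 W

Sheathing layers in series; stud and cavity paths in parallel between them.
R_inner = 0.018/(0.149×11) = 0.01098 K/W
R_stud  = 0.175/(53.4×0.18×11) = 0.001655 K/W
R_cav   = 0.175/(0.0189×0.82×11) = 1.027 K/W
1/R_core = 1/R_stud + 1/R_cav → R_core = 0.001652 K/W
R_outer = 0.011/(0.663×11) = 0.001508 K/W
R_total = 0.01414 K/W
Q = ΔT/R_total = 38/0.01414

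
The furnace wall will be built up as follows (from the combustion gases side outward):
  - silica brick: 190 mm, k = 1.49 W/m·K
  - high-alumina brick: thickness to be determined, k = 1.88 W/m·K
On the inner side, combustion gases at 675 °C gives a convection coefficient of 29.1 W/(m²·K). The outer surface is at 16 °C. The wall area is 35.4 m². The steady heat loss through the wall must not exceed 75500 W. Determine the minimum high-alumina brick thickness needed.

Treating each layer as a thermal resistance in series:
R_inner film = 1/(h_i·A) = 1/(29.1×35.4) = 9.707×10^-4 K/W
R_silica brick = L/(kA) = 0.19/(1.49×35.4) = 0.003602 K/W
Sum of the known resistances R_other = 0.004573 K/W
Required total resistance R_tot = ΔT/Q_allow = 659/75500 = 0.008728 K/W
R_high-alumina brick = R_tot − R_other = 0.004156 K/W
L = R·k·A = 0.004156×1.88×35.4

L ≈ 277 mm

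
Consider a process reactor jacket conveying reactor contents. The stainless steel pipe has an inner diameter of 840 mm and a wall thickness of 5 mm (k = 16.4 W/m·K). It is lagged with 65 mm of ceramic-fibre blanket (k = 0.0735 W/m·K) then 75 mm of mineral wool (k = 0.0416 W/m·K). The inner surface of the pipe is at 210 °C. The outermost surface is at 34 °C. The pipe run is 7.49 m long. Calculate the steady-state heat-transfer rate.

For a radial system each layer contributes R = ln(r_out/r_in)/(2πkL); films add R = 1/(hA).
R_stainless steel pipe wall = ln(425/420)/(2π×16.4×7.49) = 1.533×10^-5 K/W
R_ceramic-fibre blanket = ln(490/425)/(2π×0.0735×7.49) = 0.04114 K/W
R_mineral wool = ln(565/490)/(2π×0.0416×7.49) = 0.07275 K/W
R_total = 0.1139 K/W
Q = ΔT/R_total = 176/0.1139

Q ≈ 1550 W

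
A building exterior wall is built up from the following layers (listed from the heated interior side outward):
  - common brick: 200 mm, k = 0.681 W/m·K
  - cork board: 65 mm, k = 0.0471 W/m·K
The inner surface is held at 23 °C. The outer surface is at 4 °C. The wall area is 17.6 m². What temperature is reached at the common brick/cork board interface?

T ≈ 19.7 °C

Thermal resistances in series:
R_common brick = L/(kA) = 0.2/(0.681×17.6) = 0.01669 K/W
R_cork board = L/(kA) = 0.065/(0.0471×17.6) = 0.07841 K/W
R_total = 0.0951 K/W;  Q = ΔT/R_total = 19/0.0951 = 199.8 W
T_interface = T_inner − Q·ΣR(inner→interface) = 23 − 200×0.01669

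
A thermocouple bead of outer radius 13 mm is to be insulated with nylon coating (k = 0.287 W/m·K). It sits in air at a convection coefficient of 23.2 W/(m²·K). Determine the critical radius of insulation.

r_cr ≈ 24.7 mm

For a sphere r_cr = 2k/h = 2×0.287/23.2
r_cr = 24.7 mm; since the bare radius (13 mm) is below r_cr, adding a thin layer of insulation will *increase* heat loss.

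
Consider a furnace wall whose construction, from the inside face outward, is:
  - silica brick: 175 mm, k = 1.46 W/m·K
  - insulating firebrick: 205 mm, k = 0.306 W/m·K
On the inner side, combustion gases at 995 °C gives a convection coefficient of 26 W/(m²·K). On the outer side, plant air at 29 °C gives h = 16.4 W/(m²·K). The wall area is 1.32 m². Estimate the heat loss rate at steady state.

Treating each layer as a thermal resistance in series:
R_inner film = 1/(h_i·A) = 1/(26×1.32) = 0.02914 K/W
R_silica brick = L/(kA) = 0.175/(1.46×1.32) = 0.09081 K/W
R_insulating firebrick = L/(kA) = 0.205/(0.306×1.32) = 0.5075 K/W
R_outer film = 1/(h_o·A) = 1/(16.4×1.32) = 0.04619 K/W
R_total = 0.6737 K/W
Q = ΔT / R_total = 966 / 0.6737

Q ≈ 1430 W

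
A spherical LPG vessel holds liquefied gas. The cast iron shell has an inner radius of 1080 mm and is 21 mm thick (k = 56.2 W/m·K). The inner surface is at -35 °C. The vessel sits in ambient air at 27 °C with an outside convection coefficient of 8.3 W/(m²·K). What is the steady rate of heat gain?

Radial (spherical) resistances in series:
R_cast iron shell = (1/1.08 − 1/1.101)/(4π×56.2) = 2.501×10^-5 K/W
R_outer film = 1/(h·4πr_o²) = 1/(8.3×4π×1.101²) = 0.007909 K/W
R_total = 0.007934 K/W
Q = ΔT/R_total = 62/0.007934

Q ≈ 7810 W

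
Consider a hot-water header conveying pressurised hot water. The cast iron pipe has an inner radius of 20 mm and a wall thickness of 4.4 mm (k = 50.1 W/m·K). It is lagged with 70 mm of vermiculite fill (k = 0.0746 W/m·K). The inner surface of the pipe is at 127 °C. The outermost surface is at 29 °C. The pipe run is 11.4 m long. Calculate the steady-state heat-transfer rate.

Q ≈ 387 W

Radial resistances (cylindrical: R_cond = ln(r_o/r_i)/(2πkL), R_conv = 1/(h·2πrL)):
R_cast iron pipe wall = ln(24.4/20)/(2π×50.1×11.4) = 5.541×10^-5 K/W
R_vermiculite fill = ln(94.4/24.4)/(2π×0.0746×11.4) = 0.2532 K/W
R_total = 0.2533 K/W
Q = ΔT/R_total = 98/0.2533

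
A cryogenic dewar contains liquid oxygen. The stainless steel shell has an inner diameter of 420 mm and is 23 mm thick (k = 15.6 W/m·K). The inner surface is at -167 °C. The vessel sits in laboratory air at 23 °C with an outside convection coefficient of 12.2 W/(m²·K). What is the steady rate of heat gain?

Q ≈ 1550 W

Spherical conduction: R = (1/r_in − 1/r_out)/(4πk) per layer; series-sum.
R_stainless steel shell = (1/0.21 − 1/0.233)/(4π×15.6) = 0.002398 K/W
R_outer film = 1/(h·4πr_o²) = 1/(12.2×4π×0.233²) = 0.1201 K/W
R_total = 0.1225 K/W
Q = ΔT/R_total = 190/0.1225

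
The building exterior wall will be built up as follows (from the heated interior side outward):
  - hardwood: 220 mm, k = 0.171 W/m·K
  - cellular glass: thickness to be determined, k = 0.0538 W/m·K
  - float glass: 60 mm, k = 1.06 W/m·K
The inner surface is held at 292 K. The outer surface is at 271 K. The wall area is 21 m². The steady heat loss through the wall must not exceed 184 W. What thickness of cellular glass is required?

L ≈ 56.7 mm

Model the wall as resistances in series:
R_hardwood = L/(kA) = 0.22/(0.171×21) = 0.06126 K/W
R_float glass = L/(kA) = 0.06/(1.06×21) = 0.002695 K/W
Sum of the known resistances R_other = 0.06396 K/W
Required total resistance R_tot = ΔT/Q_allow = 21/184 = 0.1141 K/W
R_cellular glass = R_tot − R_other = 0.05017 K/W
L = R·k·A = 0.05017×0.0538×21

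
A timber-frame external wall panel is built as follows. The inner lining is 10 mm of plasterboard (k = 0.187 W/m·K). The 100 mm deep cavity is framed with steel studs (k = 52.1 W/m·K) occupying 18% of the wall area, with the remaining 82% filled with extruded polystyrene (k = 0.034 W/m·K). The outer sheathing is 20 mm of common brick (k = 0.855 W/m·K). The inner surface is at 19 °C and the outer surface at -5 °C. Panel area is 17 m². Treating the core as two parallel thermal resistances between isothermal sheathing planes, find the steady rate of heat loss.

Sheathing layers in series; stud and cavity paths in parallel between them.
R_inner = 0.01/(0.187×17) = 0.003146 K/W
R_stud  = 0.1/(52.1×0.18×17) = 6.273×10^-4 K/W
R_cav   = 0.1/(0.034×0.82×17) = 0.211 K/W
1/R_core = 1/R_stud + 1/R_cav → R_core = 6.254×10^-4 K/W
R_outer = 0.02/(0.855×17) = 0.001376 K/W
R_total = 0.005147 K/W
Q = ΔT/R_total = 24/0.005147

Q ≈ 4660 W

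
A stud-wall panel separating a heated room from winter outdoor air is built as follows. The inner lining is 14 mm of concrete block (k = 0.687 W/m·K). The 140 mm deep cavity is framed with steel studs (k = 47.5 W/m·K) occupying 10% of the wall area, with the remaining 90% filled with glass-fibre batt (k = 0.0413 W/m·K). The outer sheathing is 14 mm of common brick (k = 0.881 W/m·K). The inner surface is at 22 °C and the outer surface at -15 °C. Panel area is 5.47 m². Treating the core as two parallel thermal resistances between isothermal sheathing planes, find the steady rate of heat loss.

Q ≈ 3090 W

Sheathing layers in series; stud and cavity paths in parallel between them.
R_inner = 0.014/(0.687×5.47) = 0.003725 K/W
R_stud  = 0.14/(47.5×0.1×5.47) = 0.005388 K/W
R_cav   = 0.14/(0.0413×0.9×5.47) = 0.6886 K/W
1/R_core = 1/R_stud + 1/R_cav → R_core = 0.005346 K/W
R_outer = 0.014/(0.881×5.47) = 0.002905 K/W
R_total = 0.01198 K/W
Q = ΔT/R_total = 37/0.01198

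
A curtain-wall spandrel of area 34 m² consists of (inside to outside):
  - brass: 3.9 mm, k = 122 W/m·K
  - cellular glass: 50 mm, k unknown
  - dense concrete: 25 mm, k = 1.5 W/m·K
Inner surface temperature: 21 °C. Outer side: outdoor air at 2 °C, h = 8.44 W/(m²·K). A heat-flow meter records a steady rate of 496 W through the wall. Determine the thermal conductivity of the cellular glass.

Using the resistance-network approach (series):
R_brass = L/(kA) = 0.0039/(122×34) = 9.402×10^-7 K/W
R_dense concrete = L/(kA) = 0.025/(1.5×34) = 4.902×10^-4 K/W
R_outer film = 1/(h_o·A) = 1/(8.44×34) = 0.003485 K/W
Sum of known resistances R_other = 0.003976 K/W
Total R = ΔT/Q = 19/496 = 0.03831 K/W
R_cellular glass = R_total − R_other = 0.03433 K/W
k = L/(R·A) = 0.05/(0.03433×34)

k ≈ 0.0428 W/(m·K)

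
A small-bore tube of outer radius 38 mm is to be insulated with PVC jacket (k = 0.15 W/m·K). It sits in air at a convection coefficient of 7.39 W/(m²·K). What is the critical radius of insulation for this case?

r_cr ≈ 20.3 mm

For a cylinder r_cr = k/h = 0.15/7.39
r_cr = 20.3 mm; since the bare radius (38 mm) is above r_cr, any added insulation will reduce heat loss.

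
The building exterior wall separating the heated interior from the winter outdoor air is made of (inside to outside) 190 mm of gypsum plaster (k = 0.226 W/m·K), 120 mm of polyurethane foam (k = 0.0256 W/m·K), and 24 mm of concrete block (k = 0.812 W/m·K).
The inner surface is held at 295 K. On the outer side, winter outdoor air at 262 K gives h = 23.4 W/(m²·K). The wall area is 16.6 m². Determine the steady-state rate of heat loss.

Treating each layer as a thermal resistance in series:
R_gypsum plaster = L/(kA) = 0.19/(0.226×16.6) = 0.05065 K/W
R_polyurethane foam = L/(kA) = 0.12/(0.0256×16.6) = 0.2824 K/W
R_concrete block = L/(kA) = 0.024/(0.812×16.6) = 0.001781 K/W
R_outer film = 1/(h_o·A) = 1/(23.4×16.6) = 0.002574 K/W
R_total = 0.3374 K/W
Q = ΔT / R_total = 33 / 0.3374

Q ≈ 97.8 W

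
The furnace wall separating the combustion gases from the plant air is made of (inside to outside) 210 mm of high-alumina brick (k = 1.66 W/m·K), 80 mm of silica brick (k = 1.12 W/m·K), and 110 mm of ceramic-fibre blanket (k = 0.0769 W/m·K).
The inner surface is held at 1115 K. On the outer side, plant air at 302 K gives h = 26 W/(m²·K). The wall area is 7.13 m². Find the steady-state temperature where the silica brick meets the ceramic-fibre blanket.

Using the resistance-network approach (series):
R_high-alumina brick = L/(kA) = 0.21/(1.66×7.13) = 0.01774 K/W
R_silica brick = L/(kA) = 0.08/(1.12×7.13) = 0.01002 K/W
R_ceramic-fibre blanket = L/(kA) = 0.11/(0.0769×7.13) = 0.2006 K/W
R_outer film = 1/(h_o·A) = 1/(26×7.13) = 0.005394 K/W
R_total = 0.2338 K/W;  Q = ΔT/R_total = 813/0.2338 = 3478 W
T_interface = T_inner − Q·ΣR(inner→interface) = 1115 − 3480×0.02776

T ≈ 1020 K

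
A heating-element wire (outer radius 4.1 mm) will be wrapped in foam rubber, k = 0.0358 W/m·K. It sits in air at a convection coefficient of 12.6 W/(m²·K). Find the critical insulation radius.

r_cr ≈ 2.84 mm

For a cylinder r_cr = k/h = 0.0358/12.6
r_cr = 2.84 mm; since the bare radius (4.1 mm) is above r_cr, any added insulation will reduce heat loss.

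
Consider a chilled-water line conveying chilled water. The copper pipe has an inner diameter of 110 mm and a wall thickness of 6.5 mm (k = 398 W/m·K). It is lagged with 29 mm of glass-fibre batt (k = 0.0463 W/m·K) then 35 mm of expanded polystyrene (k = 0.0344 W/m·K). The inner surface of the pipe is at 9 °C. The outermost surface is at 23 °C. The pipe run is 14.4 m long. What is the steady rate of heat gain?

Cylindrical conduction, so R = ln(r₂/r₁)/(2πkL) per layer, in series:
R_copper pipe wall = ln(61.5/55)/(2π×398×14.4) = 3.102×10^-6 K/W
R_glass-fibre batt = ln(90.5/61.5)/(2π×0.0463×14.4) = 0.09222 K/W
R_expanded polystyrene = ln(125.5/90.5)/(2π×0.0344×14.4) = 0.105 K/W
R_total = 0.1973 K/W
Q = ΔT/R_total = 14/0.1973

Q ≈ 71 W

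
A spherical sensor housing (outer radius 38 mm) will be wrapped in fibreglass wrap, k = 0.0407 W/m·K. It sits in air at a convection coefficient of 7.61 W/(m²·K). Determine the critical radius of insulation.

r_cr ≈ 10.7 mm

For a sphere r_cr = 2k/h = 2×0.0407/7.61
r_cr = 10.7 mm; since the bare radius (38 mm) is above r_cr, any added insulation will reduce heat loss.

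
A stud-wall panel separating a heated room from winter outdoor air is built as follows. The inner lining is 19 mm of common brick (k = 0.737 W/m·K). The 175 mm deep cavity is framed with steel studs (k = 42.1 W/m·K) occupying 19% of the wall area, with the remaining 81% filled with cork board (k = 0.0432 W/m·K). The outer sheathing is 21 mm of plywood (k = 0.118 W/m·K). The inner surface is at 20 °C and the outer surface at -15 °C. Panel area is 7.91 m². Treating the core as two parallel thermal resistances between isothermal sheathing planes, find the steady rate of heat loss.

Q ≈ 1230 W

Sheathing layers in series; stud and cavity paths in parallel between them.
R_inner = 0.019/(0.737×7.91) = 0.003259 K/W
R_stud  = 0.175/(42.1×0.19×7.91) = 0.002766 K/W
R_cav   = 0.175/(0.0432×0.81×7.91) = 0.6323 K/W
1/R_core = 1/R_stud + 1/R_cav → R_core = 0.002754 K/W
R_outer = 0.021/(0.118×7.91) = 0.0225 K/W
R_total = 0.02851 K/W
Q = ΔT/R_total = 35/0.02851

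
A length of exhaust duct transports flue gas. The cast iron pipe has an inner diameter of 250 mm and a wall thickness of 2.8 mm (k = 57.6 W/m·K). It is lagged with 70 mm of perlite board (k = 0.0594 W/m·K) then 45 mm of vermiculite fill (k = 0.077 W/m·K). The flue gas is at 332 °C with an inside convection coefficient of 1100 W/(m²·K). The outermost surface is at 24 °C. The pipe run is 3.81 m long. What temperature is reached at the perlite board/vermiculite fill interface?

T ≈ 106 °C

For a radial system each layer contributes R = ln(r_out/r_in)/(2πkL); films add R = 1/(hA).
R_inner film = 1/(h_i·2πr₁L) = 1/(1100×2π×0.125×3.81) = 3.038×10^-4 K/W
R_cast iron pipe wall = ln(127.8/125)/(2π×57.6×3.81) = 1.607×10^-5 K/W
R_perlite board = ln(197.8/127.8)/(2π×0.0594×3.81) = 0.3072 K/W
R_vermiculite fill = ln(242.8/197.8)/(2π×0.077×3.81) = 0.1112 K/W
R_total = 0.4187 K/W
Q = ΔT/R_total = 308/0.4187
Q = 736 W
T_interface = T_inner − Q·ΣR(inner→interface) = 332 − 736×0.3075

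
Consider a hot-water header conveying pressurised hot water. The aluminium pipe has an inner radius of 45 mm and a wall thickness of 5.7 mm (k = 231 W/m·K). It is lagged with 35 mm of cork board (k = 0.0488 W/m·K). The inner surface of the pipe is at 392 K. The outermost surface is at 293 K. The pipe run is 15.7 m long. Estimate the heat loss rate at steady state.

Q ≈ 908 W

Radial resistances (cylindrical: R_cond = ln(r_o/r_i)/(2πkL), R_conv = 1/(h·2πrL)):
R_aluminium pipe wall = ln(50.7/45)/(2π×231×15.7) = 5.234×10^-6 K/W
R_cork board = ln(85.7/50.7)/(2π×0.0488×15.7) = 0.109 K/W
R_total = 0.109 K/W
Q = ΔT/R_total = 99/0.109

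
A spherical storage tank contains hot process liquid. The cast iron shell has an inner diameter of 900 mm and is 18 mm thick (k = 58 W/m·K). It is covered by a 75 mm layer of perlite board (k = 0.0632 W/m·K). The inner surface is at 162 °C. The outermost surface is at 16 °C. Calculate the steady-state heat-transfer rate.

Q ≈ 393 W

For a spherical shell R = (1/r₁ − 1/r₂)/(4πk); film R = 1/(h·4πr²). In series:
R_cast iron shell = (1/0.45 − 1/0.468)/(4π×58) = 1.173×10^-4 K/W
R_perlite board = (1/0.468 − 1/0.543)/(4π×0.0632) = 0.3716 K/W
R_total = 0.3717 K/W
Q = ΔT/R_total = 146/0.3717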